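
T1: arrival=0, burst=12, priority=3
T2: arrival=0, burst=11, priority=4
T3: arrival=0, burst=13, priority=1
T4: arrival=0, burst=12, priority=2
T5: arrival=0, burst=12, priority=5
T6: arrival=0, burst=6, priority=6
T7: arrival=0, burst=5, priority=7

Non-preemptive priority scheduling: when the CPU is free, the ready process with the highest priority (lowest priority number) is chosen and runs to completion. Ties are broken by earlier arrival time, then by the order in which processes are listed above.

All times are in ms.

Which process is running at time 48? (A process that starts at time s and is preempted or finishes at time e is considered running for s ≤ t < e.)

T5

Timeline: | T3 0-13 | T4 13-25 | T1 25-37 | T2 37-48 | T5 48-60 | T6 60-66 | T7 66-71 |
Completion: T1=37  T2=48  T3=13  T4=25  T5=60  T6=66  T7=71
Turnaround (C−A): T1=37  T2=48  T3=13  T4=25  T5=60  T6=66  T7=71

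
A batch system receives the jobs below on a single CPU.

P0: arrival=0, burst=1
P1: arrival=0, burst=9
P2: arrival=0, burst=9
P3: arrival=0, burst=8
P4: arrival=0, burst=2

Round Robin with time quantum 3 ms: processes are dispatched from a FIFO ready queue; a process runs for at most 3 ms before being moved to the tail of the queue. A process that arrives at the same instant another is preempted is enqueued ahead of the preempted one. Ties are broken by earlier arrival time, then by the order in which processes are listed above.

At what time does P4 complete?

Gantt: | P0 0-1 | P1 1-4 | P2 4-7 | P3 7-10 | P4 10-12 | P1 12-15 | P2 15-18 | P3 18-21 | P1 21-24 | P2 24-27 | P3 27-29 |
Completion: P0=1  P1=24  P2=27  P3=29  P4=12
Turnaround (C−A): P0=1  P1=24  P2=27  P3=29  P4=12

12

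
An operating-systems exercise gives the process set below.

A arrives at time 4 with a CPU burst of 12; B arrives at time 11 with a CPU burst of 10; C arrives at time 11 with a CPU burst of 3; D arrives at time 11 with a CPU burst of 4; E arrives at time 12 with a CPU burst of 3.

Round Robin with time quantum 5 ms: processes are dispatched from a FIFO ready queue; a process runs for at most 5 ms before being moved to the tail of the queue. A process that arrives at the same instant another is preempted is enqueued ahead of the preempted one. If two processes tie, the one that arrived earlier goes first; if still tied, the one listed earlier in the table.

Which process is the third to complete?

E

Timeline: | idle 0-4 | A 4-14 | B 14-19 | C 19-22 | D 22-26 | E 26-29 | A 29-31 | B 31-36 |
Completion: A=31  B=36  C=22  D=26  E=29
Finish order: C → D → E → A → B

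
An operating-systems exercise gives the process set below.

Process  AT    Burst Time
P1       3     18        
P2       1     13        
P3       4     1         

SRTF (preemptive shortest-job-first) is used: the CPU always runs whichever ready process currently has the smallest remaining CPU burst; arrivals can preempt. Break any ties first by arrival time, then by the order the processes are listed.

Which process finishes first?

P3

Timeline: | idle 0-1 | P2 1-4 | P3 4-5 | P2 5-15 | P1 15-33 |
Completion: P1=33  P2=15  P3=5
Finish order: P3 → P2 → P1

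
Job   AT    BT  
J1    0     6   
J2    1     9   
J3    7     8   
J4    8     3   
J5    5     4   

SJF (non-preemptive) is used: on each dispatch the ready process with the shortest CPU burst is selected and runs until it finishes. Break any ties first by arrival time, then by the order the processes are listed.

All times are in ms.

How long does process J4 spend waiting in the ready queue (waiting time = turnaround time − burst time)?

2

Schedule: | J1 0-6 | J5 6-10 | J4 10-13 | J3 13-21 | J2 21-30 |
Completion: J1=6  J2=30  J3=21  J4=13  J5=10
Waiting(J4) = turnaround − burst = 5 − 3 = 2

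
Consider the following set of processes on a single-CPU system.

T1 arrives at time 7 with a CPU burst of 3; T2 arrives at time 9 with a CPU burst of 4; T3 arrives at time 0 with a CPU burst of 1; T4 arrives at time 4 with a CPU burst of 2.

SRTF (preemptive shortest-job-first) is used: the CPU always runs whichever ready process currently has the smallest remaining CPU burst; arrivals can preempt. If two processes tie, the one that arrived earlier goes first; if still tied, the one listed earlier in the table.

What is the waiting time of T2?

1

Schedule: | T3 0-1 | idle 1-4 | T4 4-6 | idle 6-7 | T1 7-10 | T2 10-14 |
Completion: T1=10  T2=14  T3=1  T4=6
Turnaround (C−A): T1=3  T2=5  T3=1  T4=2
Waiting(T2) = turnaround − burst = 5 − 4 = 1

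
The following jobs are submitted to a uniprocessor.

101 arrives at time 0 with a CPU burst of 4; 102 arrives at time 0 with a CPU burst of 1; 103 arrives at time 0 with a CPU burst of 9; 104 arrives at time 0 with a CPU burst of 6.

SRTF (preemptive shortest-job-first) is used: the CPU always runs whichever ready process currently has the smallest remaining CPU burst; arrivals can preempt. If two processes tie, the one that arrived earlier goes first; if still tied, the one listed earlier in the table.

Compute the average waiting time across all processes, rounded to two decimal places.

4.25

Gantt: | 102 0-1 | 101 1-5 | 104 5-11 | 103 11-20 |
Completion: 101=5  102=1  103=20  104=11
Waiting times: 101=1, 102=0, 103=11, 104=5
Average waiting = (1+0+11+5) / 4 = 17/4 = 4.25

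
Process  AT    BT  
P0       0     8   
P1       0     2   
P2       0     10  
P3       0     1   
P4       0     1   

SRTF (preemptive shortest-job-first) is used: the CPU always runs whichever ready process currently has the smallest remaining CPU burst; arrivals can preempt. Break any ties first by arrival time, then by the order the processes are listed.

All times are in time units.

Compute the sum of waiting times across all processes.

Schedule: | P3 0-1 | P4 1-2 | P1 2-4 | P0 4-12 | P2 12-22 |
Completion: P0=12  P1=4  P2=22  P3=1  P4=2
Waiting = turnaround − burst: P0=4, P1=2, P2=12, P3=0, P4=1
Total waiting = 4 + 2 + 12 + 0 + 1 = 19

19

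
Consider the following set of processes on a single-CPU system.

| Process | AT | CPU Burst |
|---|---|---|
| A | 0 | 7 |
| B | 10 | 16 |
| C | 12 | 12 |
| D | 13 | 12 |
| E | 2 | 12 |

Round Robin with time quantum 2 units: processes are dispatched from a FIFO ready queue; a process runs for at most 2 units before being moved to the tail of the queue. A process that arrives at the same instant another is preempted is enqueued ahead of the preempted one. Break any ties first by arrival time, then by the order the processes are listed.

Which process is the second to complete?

E

Gantt: | A 0-2 | E 2-4 | A 4-6 | E 6-8 | A 8-10 | E 10-12 | B 12-14 | A 14-15 | C 15-17 | E 17-19 | D 19-21 | B 21-23 | C 23-25 | E 25-27 | D 27-29 | B 29-31 | C 31-33 | E 33-35 | D 35-37 | B 37-39 | C 39-41 | D 41-43 | B 43-45 | C 45-47 | D 47-49 | B 49-51 | C 51-53 | D 53-55 | B 55-59 |
Completion: A=15  B=59  C=53  D=55  E=35
Turnaround (C−A): A=15  B=49  C=41  D=42  E=33
Finish order: A → E → C → D → B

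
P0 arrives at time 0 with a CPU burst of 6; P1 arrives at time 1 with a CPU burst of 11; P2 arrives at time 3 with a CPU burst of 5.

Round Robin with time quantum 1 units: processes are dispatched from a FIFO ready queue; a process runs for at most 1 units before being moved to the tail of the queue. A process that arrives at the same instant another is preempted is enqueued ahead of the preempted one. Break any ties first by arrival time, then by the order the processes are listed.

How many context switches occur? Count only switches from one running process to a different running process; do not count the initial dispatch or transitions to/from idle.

17

Schedule: | P0 0-1 | P1 1-2 | P0 2-3 | P1 3-4 | P2 4-5 | P0 5-6 | P1 6-7 | P2 7-8 | P0 8-9 | P1 9-10 | P2 10-11 | P0 11-12 | P1 12-13 | P2 13-14 | P0 14-15 | P1 15-16 | P2 16-17 | P1 17-22 |
Completion: P0=15  P1=22  P2=17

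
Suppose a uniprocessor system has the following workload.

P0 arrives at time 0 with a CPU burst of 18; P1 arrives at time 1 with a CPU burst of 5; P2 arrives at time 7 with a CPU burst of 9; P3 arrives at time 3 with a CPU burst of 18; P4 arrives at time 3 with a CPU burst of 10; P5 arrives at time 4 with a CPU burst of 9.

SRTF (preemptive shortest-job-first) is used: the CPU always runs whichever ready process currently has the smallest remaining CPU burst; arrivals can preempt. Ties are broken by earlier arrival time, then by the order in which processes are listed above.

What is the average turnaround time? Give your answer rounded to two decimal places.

Gantt: | P0 0-1 | P1 1-6 | P5 6-15 | P2 15-24 | P4 24-34 | P0 34-51 | P3 51-69 |
Completion: P0=51  P1=6  P2=24  P3=69  P4=34  P5=15
Turnaround times: P0=51, P1=5, P2=17, P3=66, P4=31, P5=11
Average turnaround = (51+5+17+66+31+11) / 6 = 181/6 = 30.17

30.17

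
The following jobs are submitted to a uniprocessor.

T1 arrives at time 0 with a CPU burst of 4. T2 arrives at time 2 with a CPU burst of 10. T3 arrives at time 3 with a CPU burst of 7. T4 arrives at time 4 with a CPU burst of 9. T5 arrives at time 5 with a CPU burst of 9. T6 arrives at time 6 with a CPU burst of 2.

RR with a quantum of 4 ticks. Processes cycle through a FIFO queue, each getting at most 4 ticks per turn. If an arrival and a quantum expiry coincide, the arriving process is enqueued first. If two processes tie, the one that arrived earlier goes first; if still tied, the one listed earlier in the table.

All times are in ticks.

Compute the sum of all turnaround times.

155

Gantt: | T1 0-4 | T2 4-8 | T3 8-12 | T4 12-16 | T5 16-20 | T6 20-22 | T2 22-26 | T3 26-29 | T4 29-33 | T5 33-37 | T2 37-39 | T4 39-40 | T5 40-41 |
Completion: T1=4  T2=39  T3=29  T4=40  T5=41  T6=22
Turnaround (C−A): T1=4  T2=37  T3=26  T4=36  T5=36  T6=16
Turnaround = completion − arrival: T1=4, T2=37, T3=26, T4=36, T5=36, T6=16
Total turnaround = 4 + 37 + 26 + 36 + 36 + 16 = 155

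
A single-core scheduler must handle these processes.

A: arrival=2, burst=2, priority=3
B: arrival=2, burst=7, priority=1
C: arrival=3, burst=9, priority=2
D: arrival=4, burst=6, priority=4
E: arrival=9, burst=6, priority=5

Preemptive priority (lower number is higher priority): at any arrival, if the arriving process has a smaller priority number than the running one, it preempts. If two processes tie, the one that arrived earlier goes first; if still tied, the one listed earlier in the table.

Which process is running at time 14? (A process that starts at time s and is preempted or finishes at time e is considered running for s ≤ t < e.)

Gantt: | idle 0-2 | B 2-9 | C 9-18 | A 18-20 | D 20-26 | E 26-32 |
Completion: A=20  B=9  C=18  D=26  E=32
Turnaround (C−A): A=18  B=7  C=15  D=22  E=23

C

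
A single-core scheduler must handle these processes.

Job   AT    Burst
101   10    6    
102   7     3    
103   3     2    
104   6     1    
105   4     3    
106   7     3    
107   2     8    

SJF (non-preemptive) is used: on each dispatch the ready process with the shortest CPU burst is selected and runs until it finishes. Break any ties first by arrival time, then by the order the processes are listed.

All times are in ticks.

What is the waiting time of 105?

Schedule: | idle 0-2 | 107 2-10 | 104 10-11 | 103 11-13 | 105 13-16 | 102 16-19 | 106 19-22 | 101 22-28 |
Completion: 101=28  102=19  103=13  104=11  105=16  106=22  107=10
Turnaround (C−A): 101=18  102=12  103=10  104=5  105=12  106=15  107=8
Waiting(105) = turnaround − burst = 12 − 3 = 9

9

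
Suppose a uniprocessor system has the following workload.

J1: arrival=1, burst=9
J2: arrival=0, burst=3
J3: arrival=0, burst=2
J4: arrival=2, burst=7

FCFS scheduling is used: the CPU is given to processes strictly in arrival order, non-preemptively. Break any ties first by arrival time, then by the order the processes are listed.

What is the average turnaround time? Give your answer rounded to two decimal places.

10.00

Gantt: | J2 0-3 | J3 3-5 | J1 5-14 | J4 14-21 |
Completion: J1=14  J2=3  J3=5  J4=21
Turnaround times: J1=13, J2=3, J3=5, J4=19
Average turnaround = (13+3+5+19) / 4 = 40/4 = 10.00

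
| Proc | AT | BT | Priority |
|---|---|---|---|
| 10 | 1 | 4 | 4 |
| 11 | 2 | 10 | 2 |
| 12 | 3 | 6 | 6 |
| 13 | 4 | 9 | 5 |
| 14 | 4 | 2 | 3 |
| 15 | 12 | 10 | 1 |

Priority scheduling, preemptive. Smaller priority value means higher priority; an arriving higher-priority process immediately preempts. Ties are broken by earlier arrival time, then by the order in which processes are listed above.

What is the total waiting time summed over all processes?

96

Gantt: | idle 0-1 | 10 1-2 | 11 2-12 | 15 12-22 | 14 22-24 | 10 24-27 | 13 27-36 | 12 36-42 |
Completion: 10=27  11=12  12=42  13=36  14=24  15=22
Waiting = turnaround − burst: 10=22, 11=0, 12=33, 13=23, 14=18, 15=0
Total waiting = 22 + 0 + 33 + 23 + 18 + 0 = 96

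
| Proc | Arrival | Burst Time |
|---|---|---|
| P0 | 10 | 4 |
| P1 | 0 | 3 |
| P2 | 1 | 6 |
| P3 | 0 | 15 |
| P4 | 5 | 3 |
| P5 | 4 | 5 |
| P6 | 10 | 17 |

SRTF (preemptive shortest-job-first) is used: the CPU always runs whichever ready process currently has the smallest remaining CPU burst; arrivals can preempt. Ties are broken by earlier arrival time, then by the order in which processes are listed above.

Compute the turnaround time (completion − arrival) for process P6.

43

Schedule: | P1 0-3 | P2 3-5 | P4 5-8 | P2 8-12 | P0 12-16 | P5 16-21 | P3 21-36 | P6 36-53 |
Completion: P0=16  P1=3  P2=12  P3=36  P4=8  P5=21  P6=53
Turnaround (C−A): P0=6  P1=3  P2=11  P3=36  P4=3  P5=17  P6=43
Turnaround(P6) = completion − arrival = 53 − 10 = 43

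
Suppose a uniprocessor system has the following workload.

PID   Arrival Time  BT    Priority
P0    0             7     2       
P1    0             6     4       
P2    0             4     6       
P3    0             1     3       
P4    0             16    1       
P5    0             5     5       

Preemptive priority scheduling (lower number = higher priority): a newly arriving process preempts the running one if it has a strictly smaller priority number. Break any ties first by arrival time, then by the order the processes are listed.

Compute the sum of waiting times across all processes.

Schedule: | P4 0-16 | P0 16-23 | P3 23-24 | P1 24-30 | P5 30-35 | P2 35-39 |
Completion: P0=23  P1=30  P2=39  P3=24  P4=16  P5=35
Turnaround (C−A): P0=23  P1=30  P2=39  P3=24  P4=16  P5=35
Waiting = turnaround − burst: P0=16, P1=24, P2=35, P3=23, P4=0, P5=30
Total waiting = 16 + 24 + 35 + 23 + 0 + 30 = 128

128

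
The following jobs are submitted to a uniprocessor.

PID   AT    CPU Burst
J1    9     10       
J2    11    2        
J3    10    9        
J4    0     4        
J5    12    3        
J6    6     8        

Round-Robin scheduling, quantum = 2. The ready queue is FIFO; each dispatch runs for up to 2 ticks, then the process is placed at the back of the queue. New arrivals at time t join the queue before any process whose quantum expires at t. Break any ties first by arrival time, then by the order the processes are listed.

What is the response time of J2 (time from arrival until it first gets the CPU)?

5

Timeline: | J4 0-4 | idle 4-6 | J6 6-10 | J1 10-12 | J3 12-14 | J6 14-16 | J2 16-18 | J5 18-20 | J1 20-22 | J3 22-24 | J6 24-26 | J5 26-27 | J1 27-29 | J3 29-31 | J1 31-33 | J3 33-35 | J1 35-37 | J3 37-38 |
Completion: J1=37  J2=18  J3=38  J4=4  J5=27  J6=26
Turnaround (C−A): J1=28  J2=7  J3=28  J4=4  J5=15  J6=20
Response(J2) = first start − arrival = 16 − 11 = 5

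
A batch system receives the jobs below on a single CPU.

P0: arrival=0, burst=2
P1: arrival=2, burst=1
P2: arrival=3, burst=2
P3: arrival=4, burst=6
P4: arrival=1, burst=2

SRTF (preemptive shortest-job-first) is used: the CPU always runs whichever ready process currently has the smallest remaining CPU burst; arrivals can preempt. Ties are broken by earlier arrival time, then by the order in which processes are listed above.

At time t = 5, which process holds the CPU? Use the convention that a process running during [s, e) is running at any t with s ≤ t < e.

P2

Timeline: | P0 0-2 | P1 2-3 | P4 3-5 | P2 5-7 | P3 7-13 |
Completion: P0=2  P1=3  P2=7  P3=13  P4=5
Turnaround (C−A): P0=2  P1=1  P2=4  P3=9  P4=4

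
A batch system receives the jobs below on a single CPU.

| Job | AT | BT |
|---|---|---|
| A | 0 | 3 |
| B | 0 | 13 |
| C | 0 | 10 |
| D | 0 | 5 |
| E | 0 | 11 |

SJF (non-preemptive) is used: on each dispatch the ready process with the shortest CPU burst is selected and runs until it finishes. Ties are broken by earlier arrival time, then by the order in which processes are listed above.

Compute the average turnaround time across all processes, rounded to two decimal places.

20.00

Timeline: | A 0-3 | D 3-8 | C 8-18 | E 18-29 | B 29-42 |
Completion: A=3  B=42  C=18  D=8  E=29
Turnaround times: A=3, B=42, C=18, D=8, E=29
Average turnaround = (3+42+18+8+29) / 5 = 100/5 = 20.00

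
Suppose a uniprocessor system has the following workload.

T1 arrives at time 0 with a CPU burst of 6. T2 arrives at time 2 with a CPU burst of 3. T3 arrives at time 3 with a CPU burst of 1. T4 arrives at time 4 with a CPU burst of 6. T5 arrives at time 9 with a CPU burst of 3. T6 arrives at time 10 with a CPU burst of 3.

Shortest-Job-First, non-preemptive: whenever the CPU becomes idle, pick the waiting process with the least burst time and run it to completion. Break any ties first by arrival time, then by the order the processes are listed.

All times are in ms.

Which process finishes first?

T1

Timeline: | T1 0-6 | T3 6-7 | T2 7-10 | T5 10-13 | T6 13-16 | T4 16-22 |
Completion: T1=6  T2=10  T3=7  T4=22  T5=13  T6=16
Finish order: T1 → T3 → T2 → T5 → T6 → T4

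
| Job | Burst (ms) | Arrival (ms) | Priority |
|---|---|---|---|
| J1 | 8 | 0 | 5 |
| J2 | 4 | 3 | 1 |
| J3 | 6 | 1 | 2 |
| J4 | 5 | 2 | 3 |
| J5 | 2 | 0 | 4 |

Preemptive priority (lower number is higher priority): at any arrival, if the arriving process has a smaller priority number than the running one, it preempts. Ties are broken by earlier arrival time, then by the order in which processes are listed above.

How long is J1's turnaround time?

25

Timeline: | J5 0-1 | J3 1-3 | J2 3-7 | J3 7-11 | J4 11-16 | J5 16-17 | J1 17-25 |
Completion: J1=25  J2=7  J3=11  J4=16  J5=17
Turnaround (C−A): J1=25  J2=4  J3=10  J4=14  J5=17
Turnaround(J1) = completion − arrival = 25 − 0 = 25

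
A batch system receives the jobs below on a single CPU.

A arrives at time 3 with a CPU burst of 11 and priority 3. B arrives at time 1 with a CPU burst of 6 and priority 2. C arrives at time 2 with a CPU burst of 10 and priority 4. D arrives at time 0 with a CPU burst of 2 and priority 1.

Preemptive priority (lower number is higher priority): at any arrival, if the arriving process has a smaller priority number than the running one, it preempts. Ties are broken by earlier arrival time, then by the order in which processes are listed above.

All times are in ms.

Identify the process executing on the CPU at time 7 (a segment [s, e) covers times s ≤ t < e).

B

Gantt: | D 0-2 | B 2-8 | A 8-19 | C 19-29 |
Completion: A=19  B=8  C=29  D=2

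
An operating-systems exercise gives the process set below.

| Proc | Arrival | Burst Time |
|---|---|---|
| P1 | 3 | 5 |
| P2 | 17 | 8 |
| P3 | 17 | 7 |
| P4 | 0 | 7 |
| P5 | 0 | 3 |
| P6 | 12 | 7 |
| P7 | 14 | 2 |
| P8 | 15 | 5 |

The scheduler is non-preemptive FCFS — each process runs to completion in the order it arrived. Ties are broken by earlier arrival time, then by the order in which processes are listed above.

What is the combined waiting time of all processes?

66

Gantt: | P4 0-7 | P5 7-10 | P1 10-15 | P6 15-22 | P7 22-24 | P8 24-29 | P2 29-37 | P3 37-44 |
Completion: P1=15  P2=37  P3=44  P4=7  P5=10  P6=22  P7=24  P8=29
Turnaround (C−A): P1=12  P2=20  P3=27  P4=7  P5=10  P6=10  P7=10  P8=14
Waiting = turnaround − burst: P1=7, P2=12, P3=20, P4=0, P5=7, P6=3, P7=8, P8=9
Total waiting = 7 + 12 + 20 + 0 + 7 + 3 + 8 + 9 = 66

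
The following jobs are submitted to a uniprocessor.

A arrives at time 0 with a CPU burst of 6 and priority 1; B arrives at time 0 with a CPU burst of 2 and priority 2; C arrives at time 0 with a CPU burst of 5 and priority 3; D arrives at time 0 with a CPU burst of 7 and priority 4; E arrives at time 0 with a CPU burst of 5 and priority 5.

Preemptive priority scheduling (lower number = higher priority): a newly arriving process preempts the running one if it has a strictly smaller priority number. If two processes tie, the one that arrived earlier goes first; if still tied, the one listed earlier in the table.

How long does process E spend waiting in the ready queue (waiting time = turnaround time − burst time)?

Gantt: | A 0-6 | B 6-8 | C 8-13 | D 13-20 | E 20-25 |
Completion: A=6  B=8  C=13  D=20  E=25
Turnaround (C−A): A=6  B=8  C=13  D=20  E=25
Waiting(E) = turnaround − burst = 25 − 5 = 20

20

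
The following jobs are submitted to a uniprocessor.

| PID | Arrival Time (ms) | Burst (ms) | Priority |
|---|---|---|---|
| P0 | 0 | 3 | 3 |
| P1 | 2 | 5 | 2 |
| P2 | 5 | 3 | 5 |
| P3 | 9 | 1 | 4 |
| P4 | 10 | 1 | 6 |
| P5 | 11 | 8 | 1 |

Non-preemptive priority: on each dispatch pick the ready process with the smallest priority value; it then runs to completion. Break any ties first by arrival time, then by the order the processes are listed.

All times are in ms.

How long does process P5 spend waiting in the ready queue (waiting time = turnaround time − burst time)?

Timeline: | P0 0-3 | P1 3-8 | P2 8-11 | P5 11-19 | P3 19-20 | P4 20-21 |
Completion: P0=3  P1=8  P2=11  P3=20  P4=21  P5=19
Waiting(P5) = turnaround − burst = 8 − 8 = 0

0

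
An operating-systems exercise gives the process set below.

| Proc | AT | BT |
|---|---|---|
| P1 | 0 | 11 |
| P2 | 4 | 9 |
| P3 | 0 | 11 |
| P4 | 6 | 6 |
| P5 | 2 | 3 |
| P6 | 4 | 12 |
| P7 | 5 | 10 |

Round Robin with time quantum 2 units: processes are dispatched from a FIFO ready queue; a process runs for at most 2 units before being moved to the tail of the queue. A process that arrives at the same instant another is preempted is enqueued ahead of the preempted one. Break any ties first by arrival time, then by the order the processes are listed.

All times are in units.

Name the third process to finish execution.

P1

Schedule: | P1 0-2 | P3 2-4 | P5 4-6 | P1 6-8 | P2 8-10 | P6 10-12 | P3 12-14 | P7 14-16 | P4 16-18 | P5 18-19 | P1 19-21 | P2 21-23 | P6 23-25 | P3 25-27 | P7 27-29 | P4 29-31 | P1 31-33 | P2 33-35 | P6 35-37 | P3 37-39 | P7 39-41 | P4 41-43 | P1 43-45 | P2 45-47 | P6 47-49 | P3 49-51 | P7 51-53 | P1 53-54 | P2 54-55 | P6 55-57 | P3 57-58 | P7 58-60 | P6 60-62 |
Completion: P1=54  P2=55  P3=58  P4=43  P5=19  P6=62  P7=60
Turnaround (C−A): P1=54  P2=51  P3=58  P4=37  P5=17  P6=58  P7=55
Finish order: P5 → P4 → P1 → P2 → P3 → P7 → P6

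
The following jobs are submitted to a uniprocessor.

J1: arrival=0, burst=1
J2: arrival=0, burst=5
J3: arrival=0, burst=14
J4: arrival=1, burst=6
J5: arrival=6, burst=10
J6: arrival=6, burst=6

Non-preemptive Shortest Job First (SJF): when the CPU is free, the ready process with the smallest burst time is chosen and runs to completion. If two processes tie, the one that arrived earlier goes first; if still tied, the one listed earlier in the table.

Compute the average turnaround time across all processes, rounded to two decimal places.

Timeline: | J1 0-1 | J2 1-6 | J4 6-12 | J6 12-18 | J5 18-28 | J3 28-42 |
Completion: J1=1  J2=6  J3=42  J4=12  J5=28  J6=18
Turnaround (C−A): J1=1  J2=6  J3=42  J4=11  J5=22  J6=12
Turnaround times: J1=1, J2=6, J3=42, J4=11, J5=22, J6=12
Average turnaround = (1+6+42+11+22+12) / 6 = 94/6 = 15.67

15.67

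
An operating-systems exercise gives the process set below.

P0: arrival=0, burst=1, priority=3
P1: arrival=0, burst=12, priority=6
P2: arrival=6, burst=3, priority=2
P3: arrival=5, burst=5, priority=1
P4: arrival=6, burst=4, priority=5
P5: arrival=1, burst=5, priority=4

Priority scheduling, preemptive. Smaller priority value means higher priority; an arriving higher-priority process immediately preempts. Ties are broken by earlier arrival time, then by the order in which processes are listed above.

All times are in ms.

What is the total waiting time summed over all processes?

Schedule: | P0 0-1 | P5 1-5 | P3 5-10 | P2 10-13 | P5 13-14 | P4 14-18 | P1 18-30 |
Completion: P0=1  P1=30  P2=13  P3=10  P4=18  P5=14
Turnaround (C−A): P0=1  P1=30  P2=7  P3=5  P4=12  P5=13
Waiting = turnaround − burst: P0=0, P1=18, P2=4, P3=0, P4=8, P5=8
Total waiting = 0 + 18 + 4 + 0 + 8 + 8 = 38

38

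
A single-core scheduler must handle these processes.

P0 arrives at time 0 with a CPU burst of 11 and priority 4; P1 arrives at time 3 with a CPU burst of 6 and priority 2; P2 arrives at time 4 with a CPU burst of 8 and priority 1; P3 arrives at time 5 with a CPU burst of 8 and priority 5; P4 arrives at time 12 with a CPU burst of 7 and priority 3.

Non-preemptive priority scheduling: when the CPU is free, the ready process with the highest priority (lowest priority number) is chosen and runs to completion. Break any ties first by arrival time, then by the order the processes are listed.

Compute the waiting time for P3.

27

Gantt: | P0 0-11 | P2 11-19 | P1 19-25 | P4 25-32 | P3 32-40 |
Completion: P0=11  P1=25  P2=19  P3=40  P4=32
Turnaround (C−A): P0=11  P1=22  P2=15  P3=35  P4=20
Waiting(P3) = turnaround − burst = 35 − 8 = 27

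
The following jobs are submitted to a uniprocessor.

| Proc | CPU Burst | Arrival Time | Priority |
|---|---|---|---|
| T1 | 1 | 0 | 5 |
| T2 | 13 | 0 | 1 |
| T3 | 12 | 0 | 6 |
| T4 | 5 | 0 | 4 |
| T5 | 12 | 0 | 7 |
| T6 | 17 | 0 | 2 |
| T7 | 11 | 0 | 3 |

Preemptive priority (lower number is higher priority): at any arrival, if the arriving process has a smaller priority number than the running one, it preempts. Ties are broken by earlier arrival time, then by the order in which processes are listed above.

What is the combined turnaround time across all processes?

Schedule: | T2 0-13 | T6 13-30 | T7 30-41 | T4 41-46 | T1 46-47 | T3 47-59 | T5 59-71 |
Completion: T1=47  T2=13  T3=59  T4=46  T5=71  T6=30  T7=41
Turnaround (C−A): T1=47  T2=13  T3=59  T4=46  T5=71  T6=30  T7=41
Turnaround = completion − arrival: T1=47, T2=13, T3=59, T4=46, T5=71, T6=30, T7=41
Total turnaround = 47 + 13 + 59 + 46 + 71 + 30 + 41 = 307

307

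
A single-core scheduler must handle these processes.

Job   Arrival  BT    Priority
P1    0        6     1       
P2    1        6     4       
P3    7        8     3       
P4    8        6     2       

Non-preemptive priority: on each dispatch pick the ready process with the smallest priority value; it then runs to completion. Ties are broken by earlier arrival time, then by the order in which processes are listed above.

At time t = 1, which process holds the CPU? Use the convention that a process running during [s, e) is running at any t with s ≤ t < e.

P1

Gantt: | P1 0-6 | P2 6-12 | P4 12-18 | P3 18-26 |
Completion: P1=6  P2=12  P3=26  P4=18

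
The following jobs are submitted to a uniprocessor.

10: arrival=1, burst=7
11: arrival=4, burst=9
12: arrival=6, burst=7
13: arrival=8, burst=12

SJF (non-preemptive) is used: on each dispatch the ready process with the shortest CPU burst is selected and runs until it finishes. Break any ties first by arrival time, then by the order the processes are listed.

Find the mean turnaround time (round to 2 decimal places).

Timeline: | idle 0-1 | 10 1-8 | 12 8-15 | 11 15-24 | 13 24-36 |
Completion: 10=8  11=24  12=15  13=36
Turnaround (C−A): 10=7  11=20  12=9  13=28
Turnaround times: 10=7, 11=20, 12=9, 13=28
Average turnaround = (7+20+9+28) / 4 = 64/4 = 16.00

16.00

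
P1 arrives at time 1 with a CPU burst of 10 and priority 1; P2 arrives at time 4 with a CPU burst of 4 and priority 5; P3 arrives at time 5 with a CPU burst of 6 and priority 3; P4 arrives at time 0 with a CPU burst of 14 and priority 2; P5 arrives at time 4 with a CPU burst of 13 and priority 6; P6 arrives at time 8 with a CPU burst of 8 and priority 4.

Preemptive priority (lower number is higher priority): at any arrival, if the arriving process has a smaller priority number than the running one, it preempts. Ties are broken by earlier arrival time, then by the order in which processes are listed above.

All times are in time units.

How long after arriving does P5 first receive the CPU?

Timeline: | P4 0-1 | P1 1-11 | P4 11-24 | P3 24-30 | P6 30-38 | P2 38-42 | P5 42-55 |
Completion: P1=11  P2=42  P3=30  P4=24  P5=55  P6=38
Response(P5) = first start − arrival = 42 − 4 = 38

38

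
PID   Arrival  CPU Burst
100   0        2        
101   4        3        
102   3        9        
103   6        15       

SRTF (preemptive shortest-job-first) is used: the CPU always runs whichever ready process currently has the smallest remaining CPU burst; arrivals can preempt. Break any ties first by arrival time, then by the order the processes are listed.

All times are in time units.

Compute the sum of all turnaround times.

Schedule: | 100 0-2 | idle 2-3 | 102 3-4 | 101 4-7 | 102 7-15 | 103 15-30 |
Completion: 100=2  101=7  102=15  103=30
Turnaround (C−A): 100=2  101=3  102=12  103=24
Turnaround = completion − arrival: 100=2, 101=3, 102=12, 103=24
Total turnaround = 2 + 3 + 12 + 24 = 41

41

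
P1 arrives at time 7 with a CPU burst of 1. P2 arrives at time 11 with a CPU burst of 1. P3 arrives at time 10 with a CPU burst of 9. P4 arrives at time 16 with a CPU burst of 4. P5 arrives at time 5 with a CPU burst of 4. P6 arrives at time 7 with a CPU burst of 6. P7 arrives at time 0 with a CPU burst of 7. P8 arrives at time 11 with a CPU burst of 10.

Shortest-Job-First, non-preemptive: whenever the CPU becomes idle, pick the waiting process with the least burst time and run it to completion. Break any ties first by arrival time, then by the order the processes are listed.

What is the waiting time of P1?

Gantt: | P7 0-7 | P1 7-8 | P5 8-12 | P2 12-13 | P6 13-19 | P4 19-23 | P3 23-32 | P8 32-42 |
Completion: P1=8  P2=13  P3=32  P4=23  P5=12  P6=19  P7=7  P8=42
Waiting(P1) = turnaround − burst = 1 − 1 = 0

0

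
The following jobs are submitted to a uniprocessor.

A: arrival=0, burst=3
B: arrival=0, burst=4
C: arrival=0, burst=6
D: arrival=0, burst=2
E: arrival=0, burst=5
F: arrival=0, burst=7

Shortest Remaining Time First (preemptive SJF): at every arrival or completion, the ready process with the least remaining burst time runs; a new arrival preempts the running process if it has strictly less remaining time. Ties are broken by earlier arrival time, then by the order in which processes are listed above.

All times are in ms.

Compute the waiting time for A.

2

Gantt: | D 0-2 | A 2-5 | B 5-9 | E 9-14 | C 14-20 | F 20-27 |
Completion: A=5  B=9  C=20  D=2  E=14  F=27
Turnaround (C−A): A=5  B=9  C=20  D=2  E=14  F=27
Waiting(A) = turnaround − burst = 5 − 3 = 2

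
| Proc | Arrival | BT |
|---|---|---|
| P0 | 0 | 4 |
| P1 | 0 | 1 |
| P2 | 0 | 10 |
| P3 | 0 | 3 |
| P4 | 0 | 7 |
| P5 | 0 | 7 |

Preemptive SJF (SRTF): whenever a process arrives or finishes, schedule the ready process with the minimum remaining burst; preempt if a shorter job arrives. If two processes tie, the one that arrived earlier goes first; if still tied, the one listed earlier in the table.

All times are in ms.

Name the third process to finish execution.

P0

Gantt: | P1 0-1 | P3 1-4 | P0 4-8 | P4 8-15 | P5 15-22 | P2 22-32 |
Completion: P0=8  P1=1  P2=32  P3=4  P4=15  P5=22
Finish order: P1 → P3 → P0 → P4 → P5 → P2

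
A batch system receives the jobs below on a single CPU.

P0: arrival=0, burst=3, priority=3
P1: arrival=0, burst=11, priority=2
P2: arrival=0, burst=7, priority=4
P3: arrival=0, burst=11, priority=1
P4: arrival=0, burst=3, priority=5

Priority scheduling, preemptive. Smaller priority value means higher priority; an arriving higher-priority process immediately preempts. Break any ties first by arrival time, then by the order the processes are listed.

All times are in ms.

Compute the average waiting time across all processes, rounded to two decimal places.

Schedule: | P3 0-11 | P1 11-22 | P0 22-25 | P2 25-32 | P4 32-35 |
Completion: P0=25  P1=22  P2=32  P3=11  P4=35
Turnaround (C−A): P0=25  P1=22  P2=32  P3=11  P4=35
Waiting times: P0=22, P1=11, P2=25, P3=0, P4=32
Average waiting = (22+11+25+0+32) / 5 = 90/5 = 18.00

18.00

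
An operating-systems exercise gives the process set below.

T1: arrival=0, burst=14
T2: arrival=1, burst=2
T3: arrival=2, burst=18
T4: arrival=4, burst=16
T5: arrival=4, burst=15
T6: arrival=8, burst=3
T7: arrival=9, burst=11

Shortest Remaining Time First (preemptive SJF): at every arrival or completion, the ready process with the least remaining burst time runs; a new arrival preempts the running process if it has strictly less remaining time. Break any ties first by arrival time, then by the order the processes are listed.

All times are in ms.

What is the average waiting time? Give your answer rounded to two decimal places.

20.14

Timeline: | T1 0-1 | T2 1-3 | T1 3-8 | T6 8-11 | T1 11-19 | T7 19-30 | T5 30-45 | T4 45-61 | T3 61-79 |
Completion: T1=19  T2=3  T3=79  T4=61  T5=45  T6=11  T7=30
Waiting times: T1=5, T2=0, T3=59, T4=41, T5=26, T6=0, T7=10
Average waiting = (5+0+59+41+26+0+10) / 7 = 141/7 = 20.14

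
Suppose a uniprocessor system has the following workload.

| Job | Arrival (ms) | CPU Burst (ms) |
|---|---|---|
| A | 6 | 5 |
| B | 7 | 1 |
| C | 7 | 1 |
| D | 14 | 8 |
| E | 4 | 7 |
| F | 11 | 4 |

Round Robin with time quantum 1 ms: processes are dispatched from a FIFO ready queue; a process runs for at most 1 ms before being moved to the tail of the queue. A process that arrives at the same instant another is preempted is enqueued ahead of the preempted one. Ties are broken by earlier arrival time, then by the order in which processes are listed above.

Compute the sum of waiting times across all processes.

43

Schedule: | idle 0-4 | E 4-6 | A 6-7 | E 7-8 | B 8-9 | C 9-10 | A 10-11 | E 11-12 | F 12-13 | A 13-14 | E 14-15 | F 15-16 | D 16-17 | A 17-18 | E 18-19 | F 19-20 | D 20-21 | A 21-22 | E 22-23 | F 23-24 | D 24-30 |
Completion: A=22  B=9  C=10  D=30  E=23  F=24
Turnaround (C−A): A=16  B=2  C=3  D=16  E=19  F=13
Waiting = turnaround − burst: A=11, B=1, C=2, D=8, E=12, F=9
Total waiting = 11 + 1 + 2 + 8 + 12 + 9 = 43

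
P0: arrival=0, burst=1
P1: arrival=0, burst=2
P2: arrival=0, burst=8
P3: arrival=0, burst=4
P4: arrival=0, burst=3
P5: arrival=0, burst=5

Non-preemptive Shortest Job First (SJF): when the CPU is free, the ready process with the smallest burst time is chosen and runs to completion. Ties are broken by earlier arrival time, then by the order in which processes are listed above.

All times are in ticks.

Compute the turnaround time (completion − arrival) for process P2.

Gantt: | P0 0-1 | P1 1-3 | P4 3-6 | P3 6-10 | P5 10-15 | P2 15-23 |
Completion: P0=1  P1=3  P2=23  P3=10  P4=6  P5=15
Turnaround (C−A): P0=1  P1=3  P2=23  P3=10  P4=6  P5=15
Turnaround(P2) = completion − arrival = 23 − 0 = 23

23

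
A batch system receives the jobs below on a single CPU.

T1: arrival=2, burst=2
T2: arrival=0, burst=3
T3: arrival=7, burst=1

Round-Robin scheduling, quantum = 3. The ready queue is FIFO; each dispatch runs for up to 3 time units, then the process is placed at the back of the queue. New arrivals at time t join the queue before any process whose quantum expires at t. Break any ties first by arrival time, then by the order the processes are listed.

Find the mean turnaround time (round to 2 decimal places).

Timeline: | T2 0-3 | T1 3-5 | idle 5-7 | T3 7-8 |
Completion: T1=5  T2=3  T3=8
Turnaround times: T1=3, T2=3, T3=1
Average turnaround = (3+3+1) / 3 = 7/3 = 2.33

2.33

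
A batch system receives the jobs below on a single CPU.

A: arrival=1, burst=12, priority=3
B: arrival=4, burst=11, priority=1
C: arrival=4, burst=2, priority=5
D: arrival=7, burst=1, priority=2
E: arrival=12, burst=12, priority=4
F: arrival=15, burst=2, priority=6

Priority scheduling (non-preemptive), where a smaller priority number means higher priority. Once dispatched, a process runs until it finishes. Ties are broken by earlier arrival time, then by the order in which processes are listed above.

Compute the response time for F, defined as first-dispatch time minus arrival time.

24

Schedule: | idle 0-1 | A 1-13 | B 13-24 | D 24-25 | E 25-37 | C 37-39 | F 39-41 |
Completion: A=13  B=24  C=39  D=25  E=37  F=41
Response(F) = first start − arrival = 39 − 15 = 24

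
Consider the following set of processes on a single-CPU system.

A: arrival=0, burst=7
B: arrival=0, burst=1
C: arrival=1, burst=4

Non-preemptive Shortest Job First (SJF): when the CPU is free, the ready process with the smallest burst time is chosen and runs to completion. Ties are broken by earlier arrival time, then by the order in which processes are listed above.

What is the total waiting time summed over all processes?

5

Gantt: | B 0-1 | C 1-5 | A 5-12 |
Completion: A=12  B=1  C=5
Waiting = turnaround − burst: A=5, B=0, C=0
Total waiting = 5 + 0 + 0 = 5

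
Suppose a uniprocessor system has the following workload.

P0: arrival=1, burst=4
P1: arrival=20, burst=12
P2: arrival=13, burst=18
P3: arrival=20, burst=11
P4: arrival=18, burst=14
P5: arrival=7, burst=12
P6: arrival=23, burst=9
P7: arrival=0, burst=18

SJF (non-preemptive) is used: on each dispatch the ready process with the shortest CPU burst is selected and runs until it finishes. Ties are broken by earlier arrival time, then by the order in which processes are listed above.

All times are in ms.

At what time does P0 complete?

22

Schedule: | P7 0-18 | P0 18-22 | P3 22-33 | P6 33-42 | P5 42-54 | P1 54-66 | P4 66-80 | P2 80-98 |
Completion: P0=22  P1=66  P2=98  P3=33  P4=80  P5=54  P6=42  P7=18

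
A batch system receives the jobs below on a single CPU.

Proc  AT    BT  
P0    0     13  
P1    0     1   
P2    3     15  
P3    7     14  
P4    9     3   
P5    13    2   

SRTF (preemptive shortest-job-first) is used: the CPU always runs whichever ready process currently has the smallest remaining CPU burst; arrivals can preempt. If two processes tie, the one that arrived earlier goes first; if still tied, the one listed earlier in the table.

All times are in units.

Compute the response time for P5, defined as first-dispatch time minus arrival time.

Timeline: | P1 0-1 | P0 1-9 | P4 9-12 | P0 12-13 | P5 13-15 | P0 15-19 | P3 19-33 | P2 33-48 |
Completion: P0=19  P1=1  P2=48  P3=33  P4=12  P5=15
Turnaround (C−A): P0=19  P1=1  P2=45  P3=26  P4=3  P5=2
Response(P5) = first start − arrival = 13 − 13 = 0

0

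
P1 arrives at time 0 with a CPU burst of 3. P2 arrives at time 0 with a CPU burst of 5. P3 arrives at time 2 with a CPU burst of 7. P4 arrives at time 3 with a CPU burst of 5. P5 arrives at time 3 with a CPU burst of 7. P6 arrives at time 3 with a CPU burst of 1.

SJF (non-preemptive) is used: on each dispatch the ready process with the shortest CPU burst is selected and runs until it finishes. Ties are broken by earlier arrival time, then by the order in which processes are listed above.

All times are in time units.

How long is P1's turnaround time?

3

Gantt: | P1 0-3 | P6 3-4 | P2 4-9 | P4 9-14 | P3 14-21 | P5 21-28 |
Completion: P1=3  P2=9  P3=21  P4=14  P5=28  P6=4
Turnaround (C−A): P1=3  P2=9  P3=19  P4=11  P5=25  P6=1
Turnaround(P1) = completion − arrival = 3 − 0 = 3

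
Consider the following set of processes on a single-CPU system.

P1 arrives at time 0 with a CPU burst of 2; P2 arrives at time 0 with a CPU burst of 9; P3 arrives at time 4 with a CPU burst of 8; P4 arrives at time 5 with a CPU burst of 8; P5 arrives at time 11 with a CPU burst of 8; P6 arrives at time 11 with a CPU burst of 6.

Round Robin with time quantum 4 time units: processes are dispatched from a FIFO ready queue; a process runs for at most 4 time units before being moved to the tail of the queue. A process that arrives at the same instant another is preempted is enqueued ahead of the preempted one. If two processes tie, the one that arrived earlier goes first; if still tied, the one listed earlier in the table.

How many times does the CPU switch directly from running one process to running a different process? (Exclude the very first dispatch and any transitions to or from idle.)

Timeline: | P1 0-2 | P2 2-6 | P3 6-10 | P4 10-14 | P2 14-18 | P3 18-22 | P5 22-26 | P6 26-30 | P4 30-34 | P2 34-35 | P5 35-39 | P6 39-41 |
Completion: P1=2  P2=35  P3=22  P4=34  P5=39  P6=41
Turnaround (C−A): P1=2  P2=35  P3=18  P4=29  P5=28  P6=30

11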